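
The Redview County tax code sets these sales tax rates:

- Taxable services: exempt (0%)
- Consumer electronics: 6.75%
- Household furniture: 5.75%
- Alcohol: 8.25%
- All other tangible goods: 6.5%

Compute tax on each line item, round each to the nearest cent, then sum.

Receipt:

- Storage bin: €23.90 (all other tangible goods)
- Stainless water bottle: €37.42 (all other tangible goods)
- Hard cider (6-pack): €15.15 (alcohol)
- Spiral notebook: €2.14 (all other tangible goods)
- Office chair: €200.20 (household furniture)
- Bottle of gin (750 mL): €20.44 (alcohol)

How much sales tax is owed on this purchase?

€18.57

Storage bin €23.90: all other tangible goods → 6.5% → €1.55
Stainless water bottle €37.42: all other tangible goods → 6.5% → €2.43
Hard cider (6-pack) €15.15: alcohol → 8.25% → €1.25
Spiral notebook €2.14: all other tangible goods → 6.5% → €0.14
Office chair €200.20: household furniture → 5.75% → €11.51
Bottle of gin (750 mL) €20.44: alcohol → 8.25% → €1.69
Total tax = €1.55 + €2.43 + €1.25 + €0.14 + €11.51 + €1.69 = €18.57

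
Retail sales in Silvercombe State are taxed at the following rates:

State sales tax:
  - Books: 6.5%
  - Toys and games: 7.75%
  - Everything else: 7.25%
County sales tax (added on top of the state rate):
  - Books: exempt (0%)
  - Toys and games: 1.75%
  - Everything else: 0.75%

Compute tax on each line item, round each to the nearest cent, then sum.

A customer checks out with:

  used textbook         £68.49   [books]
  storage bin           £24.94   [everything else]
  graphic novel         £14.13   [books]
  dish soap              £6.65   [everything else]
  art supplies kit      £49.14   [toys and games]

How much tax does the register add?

Used textbook £68.49: books → 6.5% + 0% county = 6.5% → £4.45
Storage bin £24.94: everything else → 7.25% + 0.75% county = 8% → £2.00
Graphic novel £14.13: books → 6.5% + 0% county = 6.5% → £0.92
Dish soap £6.65: everything else → 7.25% + 0.75% county = 8% → £0.53
Art supplies kit £49.14: toys and games → 7.75% + 1.75% county = 9.5% → £4.67
Total tax = £4.45 + £2.00 + £0.92 + £0.53 + £4.67 = £12.57

£12.57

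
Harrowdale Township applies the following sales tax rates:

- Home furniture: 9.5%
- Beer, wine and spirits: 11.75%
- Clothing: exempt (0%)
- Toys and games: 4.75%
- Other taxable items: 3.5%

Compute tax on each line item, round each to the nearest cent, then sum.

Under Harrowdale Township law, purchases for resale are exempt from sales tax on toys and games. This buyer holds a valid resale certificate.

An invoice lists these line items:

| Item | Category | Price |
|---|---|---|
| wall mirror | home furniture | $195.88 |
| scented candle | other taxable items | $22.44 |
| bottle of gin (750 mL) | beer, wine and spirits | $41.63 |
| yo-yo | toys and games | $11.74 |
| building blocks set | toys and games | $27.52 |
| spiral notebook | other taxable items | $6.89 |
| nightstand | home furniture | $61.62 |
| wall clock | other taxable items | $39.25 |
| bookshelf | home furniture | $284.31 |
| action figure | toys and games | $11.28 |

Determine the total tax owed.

Wall mirror $195.88: home furniture → 9.5% → $18.61
Scented candle $22.44: other taxable items → 3.5% → $0.79
Bottle of gin (750 mL) $41.63: beer, wine and spirits → 11.75% → $4.89
Yo-yo $11.74: toys and games, buyer-exempt → 0% → $0.00
Building blocks set $27.52: toys and games, buyer-exempt → 0% → $0.00
Spiral notebook $6.89: other taxable items → 3.5% → $0.24
Nightstand $61.62: home furniture → 9.5% → $5.85
Wall clock $39.25: other taxable items → 3.5% → $1.37
Bookshelf $284.31: home furniture → 9.5% → $27.01
Action figure $11.28: toys and games, buyer-exempt → 0% → $0.00
Total tax = $18.61 + $0.79 + $4.89 + $0.24 + $5.85 + $1.37 + $27.01 = $58.76

$58.76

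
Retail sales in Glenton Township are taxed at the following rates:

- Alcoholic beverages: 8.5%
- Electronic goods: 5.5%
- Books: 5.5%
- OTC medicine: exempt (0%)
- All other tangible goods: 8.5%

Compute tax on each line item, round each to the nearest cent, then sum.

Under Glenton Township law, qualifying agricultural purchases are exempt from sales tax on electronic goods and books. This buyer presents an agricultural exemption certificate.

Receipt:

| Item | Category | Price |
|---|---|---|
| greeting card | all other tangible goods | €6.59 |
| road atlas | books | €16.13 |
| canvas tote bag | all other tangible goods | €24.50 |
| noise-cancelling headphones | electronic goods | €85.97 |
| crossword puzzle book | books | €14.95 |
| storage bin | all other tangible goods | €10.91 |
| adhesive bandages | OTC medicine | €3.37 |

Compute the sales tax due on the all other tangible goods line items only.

Greeting card €6.59: all other tangible goods → 8.5% → €0.56
Canvas tote bag €24.50: all other tangible goods → 8.5% → €2.08
Storage bin €10.91: all other tangible goods → 8.5% → €0.93
Tax on all other tangible goods = €0.56 + €2.08 + €0.93 = €3.57

€3.57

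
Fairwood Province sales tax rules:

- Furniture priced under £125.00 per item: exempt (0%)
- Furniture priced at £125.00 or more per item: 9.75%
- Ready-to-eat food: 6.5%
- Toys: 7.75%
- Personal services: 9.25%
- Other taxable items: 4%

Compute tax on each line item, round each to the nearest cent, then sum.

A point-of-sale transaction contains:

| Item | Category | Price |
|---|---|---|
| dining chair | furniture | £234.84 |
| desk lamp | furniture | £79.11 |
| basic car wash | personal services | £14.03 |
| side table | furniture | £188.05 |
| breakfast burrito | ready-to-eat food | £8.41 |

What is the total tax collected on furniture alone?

£41.23

Dining chair £234.84: furniture, £125.00 or more → 9.75% → £22.90
Desk lamp £79.11: furniture, under £125.00 → 0% → £0.00
Side table £188.05: furniture, £125.00 or more → 9.75% → £18.33
Tax on furniture = £22.90 + £0.00 + £18.33 = £41.23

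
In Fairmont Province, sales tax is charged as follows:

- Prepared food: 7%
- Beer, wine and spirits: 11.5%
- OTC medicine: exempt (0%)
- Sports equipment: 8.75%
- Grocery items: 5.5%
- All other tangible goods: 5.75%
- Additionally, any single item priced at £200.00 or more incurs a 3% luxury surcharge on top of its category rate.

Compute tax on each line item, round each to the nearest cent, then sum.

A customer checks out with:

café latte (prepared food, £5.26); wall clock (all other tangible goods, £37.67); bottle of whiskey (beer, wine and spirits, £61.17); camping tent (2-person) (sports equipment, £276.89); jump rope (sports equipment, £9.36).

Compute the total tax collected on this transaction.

Café latte £5.26: prepared food → 7% → £0.37
Wall clock £37.67: all other tangible goods → 5.75% → £2.17
Bottle of whiskey £61.17: beer, wine and spirits → 11.5% → £7.03
Camping tent (2-person) £276.89: sports equipment → 8.75% + 3% surcharge = 11.75% → £32.53
Jump rope £9.36: sports equipment → 8.75% → £0.82
Total tax = £0.37 + £2.17 + £7.03 + £32.53 + £0.82 = £42.92

£42.92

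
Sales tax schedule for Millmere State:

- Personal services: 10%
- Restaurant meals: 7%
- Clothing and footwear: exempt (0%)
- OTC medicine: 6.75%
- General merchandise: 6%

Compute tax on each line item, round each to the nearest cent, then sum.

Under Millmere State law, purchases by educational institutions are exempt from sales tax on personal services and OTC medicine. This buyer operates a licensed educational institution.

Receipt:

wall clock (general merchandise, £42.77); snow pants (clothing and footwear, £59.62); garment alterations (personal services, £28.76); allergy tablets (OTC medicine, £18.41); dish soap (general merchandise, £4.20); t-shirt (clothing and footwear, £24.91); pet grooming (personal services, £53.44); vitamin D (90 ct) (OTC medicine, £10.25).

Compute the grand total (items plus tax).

Wall clock £42.77: general merchandise → 6% → £2.57
Snow pants £59.62: clothing and footwear → 0% → £0.00
Garment alterations £28.76: personal services, buyer-exempt → 0% → £0.00
Allergy tablets £18.41: OTC medicine, buyer-exempt → 0% → £0.00
Dish soap £4.20: general merchandise → 6% → £0.25
T-shirt £24.91: clothing and footwear → 0% → £0.00
Pet grooming £53.44: personal services, buyer-exempt → 0% → £0.00
Vitamin D (90 ct) £10.25: OTC medicine, buyer-exempt → 0% → £0.00
Subtotal = £242.36; tax = £2.82; total due = £245.18

£245.18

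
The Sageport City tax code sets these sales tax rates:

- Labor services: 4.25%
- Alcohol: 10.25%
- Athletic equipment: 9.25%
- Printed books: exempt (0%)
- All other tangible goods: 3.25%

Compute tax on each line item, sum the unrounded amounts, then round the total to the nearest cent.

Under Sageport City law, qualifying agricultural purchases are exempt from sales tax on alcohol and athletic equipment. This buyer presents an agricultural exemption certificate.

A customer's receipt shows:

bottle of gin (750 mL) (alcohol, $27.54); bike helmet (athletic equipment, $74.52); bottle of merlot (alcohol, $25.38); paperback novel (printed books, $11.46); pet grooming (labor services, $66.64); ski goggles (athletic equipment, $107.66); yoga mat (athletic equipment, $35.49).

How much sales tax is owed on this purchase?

$2.83

Bottle of gin (750 mL) $27.54: alcohol, buyer-exempt → 0% → $0.00
Bike helmet $74.52: athletic equipment, buyer-exempt → 0% → $0.00
Bottle of merlot $25.38: alcohol, buyer-exempt → 0% → $0.00
Paperback novel $11.46: printed books → 0% → $0.00
Pet grooming $66.64: labor services → 4.25% → $2.8322
Ski goggles $107.66: athletic equipment, buyer-exempt → 0% → $0.00
Yoga mat $35.49: athletic equipment, buyer-exempt → 0% → $0.00
Unrounded tax sum = $2.8322 → $2.83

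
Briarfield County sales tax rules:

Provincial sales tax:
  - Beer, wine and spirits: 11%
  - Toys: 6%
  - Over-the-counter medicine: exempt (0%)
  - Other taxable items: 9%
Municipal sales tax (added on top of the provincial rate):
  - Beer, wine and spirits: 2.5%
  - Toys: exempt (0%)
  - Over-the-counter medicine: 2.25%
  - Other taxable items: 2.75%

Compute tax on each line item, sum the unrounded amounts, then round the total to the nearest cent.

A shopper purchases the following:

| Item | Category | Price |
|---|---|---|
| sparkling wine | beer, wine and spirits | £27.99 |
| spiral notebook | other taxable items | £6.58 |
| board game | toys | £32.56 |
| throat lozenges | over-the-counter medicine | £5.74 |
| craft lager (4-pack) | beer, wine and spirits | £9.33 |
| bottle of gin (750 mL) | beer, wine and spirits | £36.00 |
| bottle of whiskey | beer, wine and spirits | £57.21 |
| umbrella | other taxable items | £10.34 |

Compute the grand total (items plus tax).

£207.44

Sparkling wine £27.99: beer, wine and spirits → 11% + 2.5% municipal = 13.5% → £3.77865
Spiral notebook £6.58: other taxable items → 9% + 2.75% municipal = 11.75% → £0.77315
Board game £32.56: toys → 6% + 0% municipal = 6% → £1.9536
Throat lozenges £5.74: over-the-counter medicine → 0% + 2.25% municipal = 2.25% → £0.12915
Craft lager (4-pack) £9.33: beer, wine and spirits → 11% + 2.5% municipal = 13.5% → £1.25955
Bottle of gin (750 mL) £36.00: beer, wine and spirits → 11% + 2.5% municipal = 13.5% → £4.86
Bottle of whiskey £57.21: beer, wine and spirits → 11% + 2.5% municipal = 13.5% → £7.72335
Umbrella £10.34: other taxable items → 9% + 2.75% municipal = 11.75% → £1.21495
Subtotal = £185.75; unrounded tax = £21.6924 → £21.69; total due = £207.44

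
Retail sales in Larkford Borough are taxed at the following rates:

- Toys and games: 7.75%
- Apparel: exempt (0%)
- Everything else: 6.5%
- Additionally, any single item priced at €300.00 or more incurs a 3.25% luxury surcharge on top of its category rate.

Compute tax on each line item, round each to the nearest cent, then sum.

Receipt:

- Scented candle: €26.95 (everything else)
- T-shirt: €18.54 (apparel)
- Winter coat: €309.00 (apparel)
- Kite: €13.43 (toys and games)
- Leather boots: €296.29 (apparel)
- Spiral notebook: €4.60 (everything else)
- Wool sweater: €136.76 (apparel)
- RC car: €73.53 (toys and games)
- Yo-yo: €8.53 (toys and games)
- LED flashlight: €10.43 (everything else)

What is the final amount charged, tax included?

€918.23

Scented candle €26.95: everything else → 6.5% → €1.75
T-shirt €18.54: apparel → 0% → €0.00
Winter coat €309.00: apparel → 0% + 3.25% surcharge = 3.25% → €10.04
Kite €13.43: toys and games → 7.75% → €1.04
Leather boots €296.29: apparel → 0% → €0.00
Spiral notebook €4.60: everything else → 6.5% → €0.30
Wool sweater €136.76: apparel → 0% → €0.00
RC car €73.53: toys and games → 7.75% → €5.70
Yo-yo €8.53: toys and games → 7.75% → €0.66
LED flashlight €10.43: everything else → 6.5% → €0.68
Subtotal = €898.06; tax = €20.17; total due = €918.23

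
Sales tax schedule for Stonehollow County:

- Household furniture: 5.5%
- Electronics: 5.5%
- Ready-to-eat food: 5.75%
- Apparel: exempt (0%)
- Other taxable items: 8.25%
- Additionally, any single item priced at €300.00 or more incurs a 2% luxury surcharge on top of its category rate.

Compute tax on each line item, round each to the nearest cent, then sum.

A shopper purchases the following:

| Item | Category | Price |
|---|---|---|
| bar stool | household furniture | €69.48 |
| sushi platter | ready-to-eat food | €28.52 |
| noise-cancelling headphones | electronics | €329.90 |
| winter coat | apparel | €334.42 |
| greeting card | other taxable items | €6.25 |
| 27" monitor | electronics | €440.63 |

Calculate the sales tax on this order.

€70.46

Bar stool €69.48: household furniture → 5.5% → €3.82
Sushi platter €28.52: ready-to-eat food → 5.75% → €1.64
Noise-cancelling headphones €329.90: electronics → 5.5% + 2% surcharge = 7.5% → €24.74
Winter coat €334.42: apparel → 0% + 2% surcharge = 2% → €6.69
Greeting card €6.25: other taxable items → 8.25% → €0.52
27" monitor €440.63: electronics → 5.5% + 2% surcharge = 7.5% → €33.05
Total tax = €3.82 + €1.64 + €24.74 + €6.69 + €0.52 + €33.05 = €70.46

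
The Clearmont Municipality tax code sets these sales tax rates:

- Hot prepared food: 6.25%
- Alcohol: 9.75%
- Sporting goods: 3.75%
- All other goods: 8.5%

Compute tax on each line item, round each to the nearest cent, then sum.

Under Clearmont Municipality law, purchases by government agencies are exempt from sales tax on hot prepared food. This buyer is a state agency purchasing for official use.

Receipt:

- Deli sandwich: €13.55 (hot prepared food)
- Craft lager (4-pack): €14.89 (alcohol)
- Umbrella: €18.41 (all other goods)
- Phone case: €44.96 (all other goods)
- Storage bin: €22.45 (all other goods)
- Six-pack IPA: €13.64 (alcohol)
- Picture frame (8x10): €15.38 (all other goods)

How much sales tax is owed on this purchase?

Deli sandwich €13.55: hot prepared food, buyer-exempt → 0% → €0.00
Craft lager (4-pack) €14.89: alcohol → 9.75% → €1.45
Umbrella €18.41: all other goods → 8.5% → €1.56
Phone case €44.96: all other goods → 8.5% → €3.82
Storage bin €22.45: all other goods → 8.5% → €1.91
Six-pack IPA €13.64: alcohol → 9.75% → €1.33
Picture frame (8x10) €15.38: all other goods → 8.5% → €1.31
Total tax = €1.45 + €1.56 + €3.82 + €1.91 + €1.33 + €1.31 = €11.38

€11.38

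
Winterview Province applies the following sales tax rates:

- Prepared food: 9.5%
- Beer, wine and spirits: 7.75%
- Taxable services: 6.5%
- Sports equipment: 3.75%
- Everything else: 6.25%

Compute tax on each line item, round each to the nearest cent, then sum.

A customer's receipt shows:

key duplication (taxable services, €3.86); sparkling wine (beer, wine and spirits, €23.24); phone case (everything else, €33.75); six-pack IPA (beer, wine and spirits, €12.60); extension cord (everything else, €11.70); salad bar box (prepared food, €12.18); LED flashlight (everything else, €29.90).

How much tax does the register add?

€8.90

Key duplication €3.86: taxable services → 6.5% → €0.25
Sparkling wine €23.24: beer, wine and spirits → 7.75% → €1.80
Phone case €33.75: everything else → 6.25% → €2.11
Six-pack IPA €12.60: beer, wine and spirits → 7.75% → €0.98
Extension cord €11.70: everything else → 6.25% → €0.73
Salad bar box €12.18: prepared food → 9.5% → €1.16
LED flashlight €29.90: everything else → 6.25% → €1.87
Total tax = €0.25 + €1.80 + €2.11 + €0.98 + €0.73 + €1.16 + €1.87 = €8.90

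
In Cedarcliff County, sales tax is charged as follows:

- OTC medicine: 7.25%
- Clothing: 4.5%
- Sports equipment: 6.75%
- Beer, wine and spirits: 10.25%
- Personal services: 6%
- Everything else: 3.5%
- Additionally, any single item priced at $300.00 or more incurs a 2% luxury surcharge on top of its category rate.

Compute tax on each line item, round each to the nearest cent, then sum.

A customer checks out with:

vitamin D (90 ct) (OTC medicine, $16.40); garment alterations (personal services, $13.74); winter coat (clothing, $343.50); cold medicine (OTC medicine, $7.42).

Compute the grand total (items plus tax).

$405.94

Vitamin D (90 ct) $16.40: OTC medicine → 7.25% → $1.19
Garment alterations $13.74: personal services → 6% → $0.82
Winter coat $343.50: clothing → 4.5% + 2% surcharge = 6.5% → $22.33
Cold medicine $7.42: OTC medicine → 7.25% → $0.54
Subtotal = $381.06; tax = $24.88; total due = $405.94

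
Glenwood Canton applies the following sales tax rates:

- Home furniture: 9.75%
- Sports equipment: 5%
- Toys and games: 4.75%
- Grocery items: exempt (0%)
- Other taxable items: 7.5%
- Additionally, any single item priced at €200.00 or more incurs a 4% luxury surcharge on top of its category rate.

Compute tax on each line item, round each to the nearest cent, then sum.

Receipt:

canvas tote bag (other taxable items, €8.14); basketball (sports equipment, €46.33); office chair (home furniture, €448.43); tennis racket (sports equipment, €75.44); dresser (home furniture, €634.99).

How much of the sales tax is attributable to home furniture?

Office chair €448.43: home furniture → 9.75% + 4% surcharge = 13.75% → €61.66
Dresser €634.99: home furniture → 9.75% + 4% surcharge = 13.75% → €87.31
Tax on home furniture = €61.66 + €87.31 = €148.97

€148.97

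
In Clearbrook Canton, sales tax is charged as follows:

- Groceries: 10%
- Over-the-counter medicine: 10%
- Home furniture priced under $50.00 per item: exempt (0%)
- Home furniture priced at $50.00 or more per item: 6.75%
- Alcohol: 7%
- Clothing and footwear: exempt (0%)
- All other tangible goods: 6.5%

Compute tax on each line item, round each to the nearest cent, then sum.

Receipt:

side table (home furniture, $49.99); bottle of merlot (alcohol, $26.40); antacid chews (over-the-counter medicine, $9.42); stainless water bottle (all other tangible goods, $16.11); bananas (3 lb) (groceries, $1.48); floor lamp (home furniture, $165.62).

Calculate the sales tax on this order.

Side table $49.99: home furniture, under $50.00 → 0% → $0.00
Bottle of merlot $26.40: alcohol → 7% → $1.85
Antacid chews $9.42: over-the-counter medicine → 10% → $0.94
Stainless water bottle $16.11: all other tangible goods → 6.5% → $1.05
Bananas (3 lb) $1.48: groceries → 10% → $0.15
Floor lamp $165.62: home furniture, $50.00 or more → 6.75% → $11.18
Total tax = $1.85 + $0.94 + $1.05 + $0.15 + $11.18 = $15.17

$15.17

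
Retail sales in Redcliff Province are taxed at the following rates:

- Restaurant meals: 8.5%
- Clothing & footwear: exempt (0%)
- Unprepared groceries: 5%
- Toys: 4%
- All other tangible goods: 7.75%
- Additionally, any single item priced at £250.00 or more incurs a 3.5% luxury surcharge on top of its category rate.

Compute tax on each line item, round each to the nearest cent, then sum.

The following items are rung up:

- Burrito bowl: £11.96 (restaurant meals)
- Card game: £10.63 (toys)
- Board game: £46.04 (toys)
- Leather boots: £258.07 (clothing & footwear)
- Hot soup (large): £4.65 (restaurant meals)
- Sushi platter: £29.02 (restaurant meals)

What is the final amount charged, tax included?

£375.56

Burrito bowl £11.96: restaurant meals → 8.5% → £1.02
Card game £10.63: toys → 4% → £0.43
Board game £46.04: toys → 4% → £1.84
Leather boots £258.07: clothing & footwear → 0% + 3.5% surcharge = 3.5% → £9.03
Hot soup (large) £4.65: restaurant meals → 8.5% → £0.40
Sushi platter £29.02: restaurant meals → 8.5% → £2.47
Subtotal = £360.37; tax = £15.19; total due = £375.56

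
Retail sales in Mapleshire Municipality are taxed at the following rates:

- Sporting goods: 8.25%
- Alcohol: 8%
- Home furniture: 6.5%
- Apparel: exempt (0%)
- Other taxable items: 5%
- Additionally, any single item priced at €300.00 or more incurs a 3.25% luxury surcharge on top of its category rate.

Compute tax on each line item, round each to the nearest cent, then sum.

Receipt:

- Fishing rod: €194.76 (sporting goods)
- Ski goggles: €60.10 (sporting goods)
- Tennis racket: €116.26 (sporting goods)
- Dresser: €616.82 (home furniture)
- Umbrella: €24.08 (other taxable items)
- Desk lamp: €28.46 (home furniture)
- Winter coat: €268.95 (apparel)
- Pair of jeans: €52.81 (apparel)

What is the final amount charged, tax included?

€1456.05

Fishing rod €194.76: sporting goods → 8.25% → €16.07
Ski goggles €60.10: sporting goods → 8.25% → €4.96
Tennis racket €116.26: sporting goods → 8.25% → €9.59
Dresser €616.82: home furniture → 6.5% + 3.25% surcharge = 9.75% → €60.14
Umbrella €24.08: other taxable items → 5% → €1.20
Desk lamp €28.46: home furniture → 6.5% → €1.85
Winter coat €268.95: apparel → 0% → €0.00
Pair of jeans €52.81: apparel → 0% → €0.00
Subtotal = €1362.24; tax = €93.81; total due = €1456.05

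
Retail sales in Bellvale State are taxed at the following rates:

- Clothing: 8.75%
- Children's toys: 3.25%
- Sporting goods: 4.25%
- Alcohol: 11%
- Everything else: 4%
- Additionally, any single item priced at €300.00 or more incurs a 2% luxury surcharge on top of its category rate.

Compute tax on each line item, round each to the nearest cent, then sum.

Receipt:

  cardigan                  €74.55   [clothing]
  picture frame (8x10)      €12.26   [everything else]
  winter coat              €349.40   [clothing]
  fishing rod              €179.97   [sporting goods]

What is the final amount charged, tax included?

Cardigan €74.55: clothing → 8.75% → €6.52
Picture frame (8x10) €12.26: everything else → 4% → €0.49
Winter coat €349.40: clothing → 8.75% + 2% surcharge = 10.75% → €37.56
Fishing rod €179.97: sporting goods → 4.25% → €7.65
Subtotal = €616.18; tax = €52.22; total due = €668.40

€668.40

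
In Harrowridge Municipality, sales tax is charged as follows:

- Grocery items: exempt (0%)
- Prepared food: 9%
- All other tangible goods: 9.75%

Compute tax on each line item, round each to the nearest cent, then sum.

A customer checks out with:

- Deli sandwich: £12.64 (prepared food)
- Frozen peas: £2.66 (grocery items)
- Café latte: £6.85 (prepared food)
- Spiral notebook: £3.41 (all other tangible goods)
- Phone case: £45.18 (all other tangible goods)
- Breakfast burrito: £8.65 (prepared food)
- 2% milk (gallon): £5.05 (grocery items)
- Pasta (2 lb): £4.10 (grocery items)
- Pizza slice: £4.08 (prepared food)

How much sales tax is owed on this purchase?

Deli sandwich £12.64: prepared food → 9% → £1.14
Frozen peas £2.66: grocery items → 0% → £0.00
Café latte £6.85: prepared food → 9% → £0.62
Spiral notebook £3.41: all other tangible goods → 9.75% → £0.33
Phone case £45.18: all other tangible goods → 9.75% → £4.41
Breakfast burrito £8.65: prepared food → 9% → £0.78
2% milk (gallon) £5.05: grocery items → 0% → £0.00
Pasta (2 lb) £4.10: grocery items → 0% → £0.00
Pizza slice £4.08: prepared food → 9% → £0.37
Total tax = £1.14 + £0.62 + £0.33 + £4.41 + £0.78 + £0.37 = £7.65

£7.65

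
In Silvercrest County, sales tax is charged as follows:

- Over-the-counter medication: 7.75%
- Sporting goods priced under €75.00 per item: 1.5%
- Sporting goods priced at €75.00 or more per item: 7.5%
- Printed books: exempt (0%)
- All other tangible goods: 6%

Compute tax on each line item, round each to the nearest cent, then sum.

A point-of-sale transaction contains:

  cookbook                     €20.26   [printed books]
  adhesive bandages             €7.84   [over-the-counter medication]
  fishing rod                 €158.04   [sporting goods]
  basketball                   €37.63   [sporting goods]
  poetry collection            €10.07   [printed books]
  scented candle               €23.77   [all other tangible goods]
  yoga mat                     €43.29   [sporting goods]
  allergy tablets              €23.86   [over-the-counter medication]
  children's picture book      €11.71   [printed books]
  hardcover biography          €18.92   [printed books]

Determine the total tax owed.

Cookbook €20.26: printed books → 0% → €0.00
Adhesive bandages €7.84: over-the-counter medication → 7.75% → €0.61
Fishing rod €158.04: sporting goods, €75.00 or more → 7.5% → €11.85
Basketball €37.63: sporting goods, under €75.00 → 1.5% → €0.56
Poetry collection €10.07: printed books → 0% → €0.00
Scented candle €23.77: all other tangible goods → 6% → €1.43
Yoga mat €43.29: sporting goods, under €75.00 → 1.5% → €0.65
Allergy tablets €23.86: over-the-counter medication → 7.75% → €1.85
Children's picture book €11.71: printed books → 0% → €0.00
Hardcover biography €18.92: printed books → 0% → €0.00
Total tax = €0.61 + €11.85 + €0.56 + €1.43 + €0.65 + €1.85 = €16.95

€16.95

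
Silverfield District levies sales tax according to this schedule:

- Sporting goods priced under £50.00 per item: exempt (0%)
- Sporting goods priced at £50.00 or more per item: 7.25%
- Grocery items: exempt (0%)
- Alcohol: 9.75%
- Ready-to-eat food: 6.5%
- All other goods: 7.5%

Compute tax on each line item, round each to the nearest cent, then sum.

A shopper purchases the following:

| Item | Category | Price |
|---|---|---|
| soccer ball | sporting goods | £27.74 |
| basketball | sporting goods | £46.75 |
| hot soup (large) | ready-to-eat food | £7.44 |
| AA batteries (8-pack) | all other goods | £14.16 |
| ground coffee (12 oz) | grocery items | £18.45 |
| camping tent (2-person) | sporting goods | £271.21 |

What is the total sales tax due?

£21.20

Soccer ball £27.74: sporting goods, under £50.00 → 0% → £0.00
Basketball £46.75: sporting goods, under £50.00 → 0% → £0.00
Hot soup (large) £7.44: ready-to-eat food → 6.5% → £0.48
AA batteries (8-pack) £14.16: all other goods → 7.5% → £1.06
Ground coffee (12 oz) £18.45: grocery items → 0% → £0.00
Camping tent (2-person) £271.21: sporting goods, £50.00 or more → 7.25% → £19.66
Total tax = £0.48 + £1.06 + £19.66 = £21.20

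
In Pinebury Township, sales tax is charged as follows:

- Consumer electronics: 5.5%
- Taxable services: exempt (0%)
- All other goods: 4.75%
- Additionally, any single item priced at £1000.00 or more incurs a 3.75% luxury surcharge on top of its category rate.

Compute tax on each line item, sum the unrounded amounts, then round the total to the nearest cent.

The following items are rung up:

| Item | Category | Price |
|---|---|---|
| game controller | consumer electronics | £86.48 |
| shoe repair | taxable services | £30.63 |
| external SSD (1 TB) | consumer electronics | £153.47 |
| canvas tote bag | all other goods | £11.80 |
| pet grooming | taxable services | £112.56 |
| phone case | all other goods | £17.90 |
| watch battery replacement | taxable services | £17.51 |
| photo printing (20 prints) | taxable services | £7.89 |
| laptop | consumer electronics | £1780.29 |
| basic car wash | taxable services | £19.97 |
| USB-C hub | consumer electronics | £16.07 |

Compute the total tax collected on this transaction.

£180.17

Game controller £86.48: consumer electronics → 5.5% → £4.7564
Shoe repair £30.63: taxable services → 0% → £0.00
External SSD (1 TB) £153.47: consumer electronics → 5.5% → £8.44085
Canvas tote bag £11.80: all other goods → 4.75% → £0.5605
Pet grooming £112.56: taxable services → 0% → £0.00
Phone case £17.90: all other goods → 4.75% → £0.85025
Watch battery replacement £17.51: taxable services → 0% → £0.00
Photo printing (20 prints) £7.89: taxable services → 0% → £0.00
Laptop £1780.29: consumer electronics → 5.5% + 3.75% surcharge = 9.25% → £164.676825
Basic car wash £19.97: taxable services → 0% → £0.00
USB-C hub £16.07: consumer electronics → 5.5% → £0.88385
Unrounded tax sum = £180.168675 → £180.17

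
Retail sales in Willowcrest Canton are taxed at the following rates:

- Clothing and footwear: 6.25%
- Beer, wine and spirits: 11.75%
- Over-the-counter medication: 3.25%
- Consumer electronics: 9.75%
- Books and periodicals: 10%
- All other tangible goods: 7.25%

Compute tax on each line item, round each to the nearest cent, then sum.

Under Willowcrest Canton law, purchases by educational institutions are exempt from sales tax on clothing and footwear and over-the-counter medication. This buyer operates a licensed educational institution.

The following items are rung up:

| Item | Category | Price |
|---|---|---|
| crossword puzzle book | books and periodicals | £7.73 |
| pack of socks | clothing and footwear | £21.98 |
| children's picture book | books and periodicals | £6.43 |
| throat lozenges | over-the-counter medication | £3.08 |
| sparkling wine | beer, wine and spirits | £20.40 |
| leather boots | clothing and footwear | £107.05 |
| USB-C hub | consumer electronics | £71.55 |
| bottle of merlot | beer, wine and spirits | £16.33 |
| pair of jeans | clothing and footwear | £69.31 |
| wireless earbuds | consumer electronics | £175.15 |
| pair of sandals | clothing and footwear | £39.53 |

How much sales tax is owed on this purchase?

£29.79

Crossword puzzle book £7.73: books and periodicals → 10% → £0.77
Pack of socks £21.98: clothing and footwear, buyer-exempt → 0% → £0.00
Children's picture book £6.43: books and periodicals → 10% → £0.64
Throat lozenges £3.08: over-the-counter medication, buyer-exempt → 0% → £0.00
Sparkling wine £20.40: beer, wine and spirits → 11.75% → £2.40
Leather boots £107.05: clothing and footwear, buyer-exempt → 0% → £0.00
USB-C hub £71.55: consumer electronics → 9.75% → £6.98
Bottle of merlot £16.33: beer, wine and spirits → 11.75% → £1.92
Pair of jeans £69.31: clothing and footwear, buyer-exempt → 0% → £0.00
Wireless earbuds £175.15: consumer electronics → 9.75% → £17.08
Pair of sandals £39.53: clothing and footwear, buyer-exempt → 0% → £0.00
Total tax = £0.77 + £0.64 + £2.40 + £6.98 + £1.92 + £17.08 = £29.79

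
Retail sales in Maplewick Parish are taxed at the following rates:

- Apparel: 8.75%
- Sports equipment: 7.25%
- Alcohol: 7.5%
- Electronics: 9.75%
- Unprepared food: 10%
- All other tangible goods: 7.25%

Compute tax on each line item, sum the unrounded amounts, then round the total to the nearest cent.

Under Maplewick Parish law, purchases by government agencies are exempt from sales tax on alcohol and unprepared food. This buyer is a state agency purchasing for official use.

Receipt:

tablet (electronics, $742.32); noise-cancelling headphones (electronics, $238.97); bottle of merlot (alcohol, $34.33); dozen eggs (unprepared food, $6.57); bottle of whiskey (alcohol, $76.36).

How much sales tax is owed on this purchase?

Tablet $742.32: electronics → 9.75% → $72.3762
Noise-cancelling headphones $238.97: electronics → 9.75% → $23.299575
Bottle of merlot $34.33: alcohol, buyer-exempt → 0% → $0.00
Dozen eggs $6.57: unprepared food, buyer-exempt → 0% → $0.00
Bottle of whiskey $76.36: alcohol, buyer-exempt → 0% → $0.00
Unrounded tax sum = $95.675775 → $95.68

$95.68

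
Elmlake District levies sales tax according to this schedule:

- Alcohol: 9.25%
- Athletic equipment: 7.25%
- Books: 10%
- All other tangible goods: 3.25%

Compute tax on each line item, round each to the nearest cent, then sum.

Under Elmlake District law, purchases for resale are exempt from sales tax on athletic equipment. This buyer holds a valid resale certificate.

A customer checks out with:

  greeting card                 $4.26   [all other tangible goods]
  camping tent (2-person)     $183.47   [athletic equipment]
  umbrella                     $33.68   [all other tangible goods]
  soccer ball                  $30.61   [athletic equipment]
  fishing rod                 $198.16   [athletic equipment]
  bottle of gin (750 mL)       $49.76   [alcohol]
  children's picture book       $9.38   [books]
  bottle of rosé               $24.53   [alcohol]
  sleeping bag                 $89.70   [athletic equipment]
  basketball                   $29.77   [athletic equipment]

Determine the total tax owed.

$9.04

Greeting card $4.26: all other tangible goods → 3.25% → $0.14
Camping tent (2-person) $183.47: athletic equipment, buyer-exempt → 0% → $0.00
Umbrella $33.68: all other tangible goods → 3.25% → $1.09
Soccer ball $30.61: athletic equipment, buyer-exempt → 0% → $0.00
Fishing rod $198.16: athletic equipment, buyer-exempt → 0% → $0.00
Bottle of gin (750 mL) $49.76: alcohol → 9.25% → $4.60
Children's picture book $9.38: books → 10% → $0.94
Bottle of rosé $24.53: alcohol → 9.25% → $2.27
Sleeping bag $89.70: athletic equipment, buyer-exempt → 0% → $0.00
Basketball $29.77: athletic equipment, buyer-exempt → 0% → $0.00
Total tax = $0.14 + $1.09 + $4.60 + $0.94 + $2.27 = $9.04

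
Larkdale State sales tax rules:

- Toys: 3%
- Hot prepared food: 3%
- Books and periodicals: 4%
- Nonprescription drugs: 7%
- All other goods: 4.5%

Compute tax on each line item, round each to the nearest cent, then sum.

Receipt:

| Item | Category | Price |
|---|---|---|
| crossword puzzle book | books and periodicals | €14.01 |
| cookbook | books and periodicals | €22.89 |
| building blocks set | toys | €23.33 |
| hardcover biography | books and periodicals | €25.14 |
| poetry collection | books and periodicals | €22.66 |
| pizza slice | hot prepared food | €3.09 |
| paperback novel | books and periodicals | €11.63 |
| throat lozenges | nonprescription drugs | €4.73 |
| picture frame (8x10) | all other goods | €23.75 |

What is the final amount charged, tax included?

Crossword puzzle book €14.01: books and periodicals → 4% → €0.56
Cookbook €22.89: books and periodicals → 4% → €0.92
Building blocks set €23.33: toys → 3% → €0.70
Hardcover biography €25.14: books and periodicals → 4% → €1.01
Poetry collection €22.66: books and periodicals → 4% → €0.91
Pizza slice €3.09: hot prepared food → 3% → €0.09
Paperback novel €11.63: books and periodicals → 4% → €0.47
Throat lozenges €4.73: nonprescription drugs → 7% → €0.33
Picture frame (8x10) €23.75: all other goods → 4.5% → €1.07
Subtotal = €151.23; tax = €6.06; total due = €157.29

€157.29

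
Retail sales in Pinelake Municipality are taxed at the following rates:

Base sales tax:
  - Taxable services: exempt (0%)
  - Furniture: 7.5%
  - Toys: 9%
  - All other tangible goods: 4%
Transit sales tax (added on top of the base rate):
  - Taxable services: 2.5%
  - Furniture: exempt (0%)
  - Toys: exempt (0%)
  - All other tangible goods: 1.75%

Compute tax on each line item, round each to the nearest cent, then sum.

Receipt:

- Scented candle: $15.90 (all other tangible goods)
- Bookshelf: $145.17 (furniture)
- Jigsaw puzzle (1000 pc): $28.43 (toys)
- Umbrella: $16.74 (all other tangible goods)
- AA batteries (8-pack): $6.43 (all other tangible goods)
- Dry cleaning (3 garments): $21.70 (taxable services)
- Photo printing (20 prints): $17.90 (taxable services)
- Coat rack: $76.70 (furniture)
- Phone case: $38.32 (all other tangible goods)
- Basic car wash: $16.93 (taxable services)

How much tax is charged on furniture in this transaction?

Bookshelf $145.17: furniture → 7.5% + 0% transit = 7.5% → $10.89
Coat rack $76.70: furniture → 7.5% + 0% transit = 7.5% → $5.75
Tax on furniture = $10.89 + $5.75 = $16.64

$16.64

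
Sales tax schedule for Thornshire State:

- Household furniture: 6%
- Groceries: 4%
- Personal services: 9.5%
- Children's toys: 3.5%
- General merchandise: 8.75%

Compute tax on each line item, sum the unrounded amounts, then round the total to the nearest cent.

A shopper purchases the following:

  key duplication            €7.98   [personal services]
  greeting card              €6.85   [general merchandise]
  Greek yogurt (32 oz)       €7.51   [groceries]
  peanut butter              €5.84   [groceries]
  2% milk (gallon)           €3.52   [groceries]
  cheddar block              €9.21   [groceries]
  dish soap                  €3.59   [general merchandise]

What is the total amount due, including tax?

Key duplication €7.98: personal services → 9.5% → €0.7581
Greeting card €6.85: general merchandise → 8.75% → €0.599375
Greek yogurt (32 oz) €7.51: groceries → 4% → €0.3004
Peanut butter €5.84: groceries → 4% → €0.2336
2% milk (gallon) €3.52: groceries → 4% → €0.1408
Cheddar block €9.21: groceries → 4% → €0.3684
Dish soap €3.59: general merchandise → 8.75% → €0.314125
Subtotal = €44.50; unrounded tax = €2.7148 → €2.71; total due = €47.21

€47.21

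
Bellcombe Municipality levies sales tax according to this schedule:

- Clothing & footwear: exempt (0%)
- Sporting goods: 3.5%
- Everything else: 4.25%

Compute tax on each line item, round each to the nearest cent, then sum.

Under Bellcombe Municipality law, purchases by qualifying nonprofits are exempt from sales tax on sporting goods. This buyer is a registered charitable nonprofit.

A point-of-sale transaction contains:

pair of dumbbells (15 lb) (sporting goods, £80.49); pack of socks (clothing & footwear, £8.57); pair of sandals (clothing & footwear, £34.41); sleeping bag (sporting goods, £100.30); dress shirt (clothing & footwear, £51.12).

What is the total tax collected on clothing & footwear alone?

£0.00

Pack of socks £8.57: clothing & footwear → 0% → £0.00
Pair of sandals £34.41: clothing & footwear → 0% → £0.00
Dress shirt £51.12: clothing & footwear → 0% → £0.00
Tax on clothing & footwear = £0.00 + £0.00 + £0.00 = £0.00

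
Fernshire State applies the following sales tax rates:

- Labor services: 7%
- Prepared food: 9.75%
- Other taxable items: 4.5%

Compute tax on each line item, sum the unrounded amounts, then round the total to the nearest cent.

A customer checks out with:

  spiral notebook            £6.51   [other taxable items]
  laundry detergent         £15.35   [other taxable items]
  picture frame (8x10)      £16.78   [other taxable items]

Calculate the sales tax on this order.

Spiral notebook £6.51: other taxable items → 4.5% → £0.29295
Laundry detergent £15.35: other taxable items → 4.5% → £0.69075
Picture frame (8x10) £16.78: other taxable items → 4.5% → £0.7551
Unrounded tax sum = £1.7388 → £1.74

£1.74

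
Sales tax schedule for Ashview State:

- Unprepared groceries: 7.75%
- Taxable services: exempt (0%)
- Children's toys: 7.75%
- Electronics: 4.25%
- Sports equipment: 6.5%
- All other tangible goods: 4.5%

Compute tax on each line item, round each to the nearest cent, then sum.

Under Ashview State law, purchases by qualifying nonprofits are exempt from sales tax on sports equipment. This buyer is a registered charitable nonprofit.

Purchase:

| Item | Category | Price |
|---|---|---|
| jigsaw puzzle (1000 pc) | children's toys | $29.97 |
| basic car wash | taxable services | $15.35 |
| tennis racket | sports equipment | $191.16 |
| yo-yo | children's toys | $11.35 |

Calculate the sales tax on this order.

$3.20

Jigsaw puzzle (1000 pc) $29.97: children's toys → 7.75% → $2.32
Basic car wash $15.35: taxable services → 0% → $0.00
Tennis racket $191.16: sports equipment, buyer-exempt → 0% → $0.00
Yo-yo $11.35: children's toys → 7.75% → $0.88
Total tax = $2.32 + $0.88 = $3.20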